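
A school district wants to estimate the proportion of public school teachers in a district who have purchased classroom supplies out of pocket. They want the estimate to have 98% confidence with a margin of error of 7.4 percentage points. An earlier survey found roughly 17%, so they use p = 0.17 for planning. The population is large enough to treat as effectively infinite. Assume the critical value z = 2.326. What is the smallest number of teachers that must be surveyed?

140

With p = 0.17, p(1−p) = 0.1411.
n = z²·p(1−p)/E² = 2.326² × 0.1411 / 0.074² = 5.4103 × 0.1411 / 0.005476 ≈ 139.41.
Rounding up gives n = 140.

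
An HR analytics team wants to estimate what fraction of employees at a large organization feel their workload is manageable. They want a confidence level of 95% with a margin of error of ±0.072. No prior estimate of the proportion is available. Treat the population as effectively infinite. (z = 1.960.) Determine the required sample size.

186

With no prior estimate, use p = 0.5, giving p(1−p) = 0.25.
n = z²·p(1−p)/E² = 1.960² × 0.2500 / 0.072² = 3.8416 × 0.2500 / 0.005184 ≈ 185.26.
Rounding up gives n = 186.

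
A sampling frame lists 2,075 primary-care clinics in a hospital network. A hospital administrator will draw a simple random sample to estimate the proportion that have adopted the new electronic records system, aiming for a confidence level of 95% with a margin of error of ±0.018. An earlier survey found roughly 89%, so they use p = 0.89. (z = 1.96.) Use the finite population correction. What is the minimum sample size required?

745

Unadjusted: n₀ = 1.96² × 0.89 × 0.11 / 0.018² ≈ 1160.78, so n₀ = 1161.
Finite population correction with N = 2,075: n = n₀ / (1 + (n₀−1)/N) = 1161 / (1 + 1160/2075) = 1161 / 1.5590 ≈ 744.69.
Rounding up, n = 745.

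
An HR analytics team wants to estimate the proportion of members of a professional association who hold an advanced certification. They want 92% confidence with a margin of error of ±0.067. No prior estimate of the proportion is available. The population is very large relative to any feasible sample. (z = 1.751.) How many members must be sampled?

171

With no prior estimate, use p = 0.5, giving p(1−p) = 0.25.
n = z²·p(1−p)/E² = 1.751² × 0.2500 / 0.067² = 3.0660 × 0.2500 / 0.004489 ≈ 170.75.
Rounding up gives n = 171.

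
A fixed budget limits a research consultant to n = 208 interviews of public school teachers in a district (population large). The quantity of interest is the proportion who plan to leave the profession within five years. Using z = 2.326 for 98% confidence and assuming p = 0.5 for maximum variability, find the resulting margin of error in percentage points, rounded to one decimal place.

SE(p̂) = √[p(1−p)/n] = √[0.2500/208] = 0.03467.
E = z × SE = 2.326 × 0.03467 = 0.08064, or 8.1 percentage points.

8.1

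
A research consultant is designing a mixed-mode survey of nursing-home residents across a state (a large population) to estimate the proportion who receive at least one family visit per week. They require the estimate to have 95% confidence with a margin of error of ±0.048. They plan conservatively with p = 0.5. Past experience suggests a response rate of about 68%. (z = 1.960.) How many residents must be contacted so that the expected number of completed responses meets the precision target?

Completed interviews needed: n₀ = 1.960² × 0.2500 / 0.048² ≈ 416.84 → 417.
At a 68% response rate, contacts needed = 417 / 0.68 ≈ 613.24 → 614.

614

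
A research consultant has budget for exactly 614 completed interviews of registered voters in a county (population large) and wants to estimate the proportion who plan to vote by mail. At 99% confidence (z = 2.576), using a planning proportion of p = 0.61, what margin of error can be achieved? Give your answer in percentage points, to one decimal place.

5.1

SE(p̂) = √[p(1−p)/n] = √[0.2379/614] = 0.01968.
E = z × SE = 2.576 × 0.01968 = 0.05071, or 5.1 percentage points.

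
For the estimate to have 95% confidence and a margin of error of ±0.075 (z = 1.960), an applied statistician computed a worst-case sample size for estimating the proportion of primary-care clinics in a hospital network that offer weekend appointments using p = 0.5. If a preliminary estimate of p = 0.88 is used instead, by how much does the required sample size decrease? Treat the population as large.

Conservative (p = 0.5): n = 1.960² × 0.25 / 0.075² ≈ 170.74 → 171.
Using p = 0.88: p(1−p) = 0.1056, so n = 1.960² × 0.1056 / 0.075² ≈ 72.12 → 73.
Reduction: 171 − 73 = 98.

98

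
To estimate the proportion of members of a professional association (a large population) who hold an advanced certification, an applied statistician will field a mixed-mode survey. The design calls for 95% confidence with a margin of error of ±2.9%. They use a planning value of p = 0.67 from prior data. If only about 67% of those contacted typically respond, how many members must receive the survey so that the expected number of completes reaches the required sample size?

1508

For 95% confidence, z = 1.960.
Completed interviews needed: n₀ = 1.960² × 0.2211 / 0.029² ≈ 1009.96 → 1010.
At a 67% response rate, contacts needed = 1010 / 0.67 ≈ 1507.46 → 1508.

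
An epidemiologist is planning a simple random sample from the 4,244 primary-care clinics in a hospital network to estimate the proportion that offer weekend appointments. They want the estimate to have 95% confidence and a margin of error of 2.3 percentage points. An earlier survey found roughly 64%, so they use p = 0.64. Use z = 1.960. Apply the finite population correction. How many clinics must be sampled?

Unadjusted: n₀ = 1.960² × 0.64 × 0.36 / 0.023² ≈ 1673.17, so n₀ = 1674.
Finite population correction with N = 4,244: n = n₀ / (1 + (n₀−1)/N) = 1674 / (1 + 1673/4244) = 1674 / 1.3942 ≈ 1200.69.
Rounding up, n = 1201.

1201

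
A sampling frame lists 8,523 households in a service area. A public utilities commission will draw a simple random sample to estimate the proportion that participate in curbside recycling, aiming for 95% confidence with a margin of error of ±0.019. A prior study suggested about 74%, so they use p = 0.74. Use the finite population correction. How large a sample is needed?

For 95% confidence, z = 1.960.
Unadjusted: n₀ = 1.960² × 0.74 × 0.26 / 0.019² ≈ 2047.43, so n₀ = 2048.
Finite population correction with N = 8,523: n = n₀ / (1 + (n₀−1)/N) = 2048 / (1 + 2047/8523) = 2048 / 1.2402 ≈ 1651.38.
Rounding up, n = 1652.

1652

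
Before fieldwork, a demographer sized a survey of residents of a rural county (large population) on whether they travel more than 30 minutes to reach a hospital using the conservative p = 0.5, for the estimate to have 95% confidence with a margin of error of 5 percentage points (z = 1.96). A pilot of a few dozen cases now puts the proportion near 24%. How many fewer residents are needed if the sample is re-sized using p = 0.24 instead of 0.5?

104

Conservative (p = 0.5): n = 1.96² × 0.25 / 0.050² ≈ 384.16 → 385.
Using p = 0.24: p(1−p) = 0.1824, so n = 1.96² × 0.1824 / 0.050² ≈ 280.28 → 281.
Reduction: 385 − 281 = 104.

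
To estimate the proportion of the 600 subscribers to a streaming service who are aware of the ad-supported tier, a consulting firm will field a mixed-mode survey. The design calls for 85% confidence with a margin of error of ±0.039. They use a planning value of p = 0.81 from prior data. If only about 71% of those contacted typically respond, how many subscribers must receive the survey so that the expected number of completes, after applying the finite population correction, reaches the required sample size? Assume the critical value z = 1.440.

Completed interviews needed (unadjusted): n₀ = 1.440² × 0.1539 / 0.039² ≈ 209.81 → 210.
FPC for N = 600: n = 210 / (1 + 209/600) = 210 / 1.3483 ≈ 155.75 → 156.
At a 71% response rate, contacts needed = 156 / 0.71 ≈ 219.72 → 220.

220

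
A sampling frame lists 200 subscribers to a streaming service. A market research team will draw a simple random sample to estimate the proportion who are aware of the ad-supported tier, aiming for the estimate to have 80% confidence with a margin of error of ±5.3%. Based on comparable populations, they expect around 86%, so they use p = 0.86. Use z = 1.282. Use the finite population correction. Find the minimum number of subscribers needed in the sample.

Unadjusted: n₀ = 1.282² × 0.86 × 0.14 / 0.053² ≈ 70.45, so n₀ = 71.
Finite population correction with N = 200: n = n₀ / (1 + (n₀−1)/N) = 71 / (1 + 70/200) = 71 / 1.3500 ≈ 52.59.
Rounding up, n = 53.

53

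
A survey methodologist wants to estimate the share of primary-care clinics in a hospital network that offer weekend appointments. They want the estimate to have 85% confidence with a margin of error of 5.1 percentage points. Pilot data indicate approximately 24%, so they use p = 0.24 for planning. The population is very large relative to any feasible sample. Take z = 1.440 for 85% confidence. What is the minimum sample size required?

146

With p = 0.24, p(1−p) = 0.1824.
n = z²·p(1−p)/E² = 1.440² × 0.1824 / 0.051² = 2.0736 × 0.1824 / 0.002601 ≈ 145.42.
Rounding up gives n = 146.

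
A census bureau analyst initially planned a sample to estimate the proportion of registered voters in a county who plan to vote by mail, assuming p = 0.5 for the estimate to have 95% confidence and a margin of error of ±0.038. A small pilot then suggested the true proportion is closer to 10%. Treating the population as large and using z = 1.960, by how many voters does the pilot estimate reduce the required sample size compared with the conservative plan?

426

Conservative (p = 0.5): n = 1.960² × 0.25 / 0.038² ≈ 665.10 → 666.
Using p = 0.10: p(1−p) = 0.0900, so n = 1.960² × 0.0900 / 0.038² ≈ 239.43 → 240.
Reduction: 666 − 240 = 426.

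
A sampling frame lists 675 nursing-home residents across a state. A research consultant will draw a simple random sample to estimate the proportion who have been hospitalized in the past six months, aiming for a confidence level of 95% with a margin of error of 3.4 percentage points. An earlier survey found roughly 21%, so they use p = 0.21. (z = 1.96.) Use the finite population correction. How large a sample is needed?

304

Unadjusted: n₀ = 1.96² × 0.21 × 0.79 / 0.034² ≈ 551.32, so n₀ = 552.
Finite population correction with N = 675: n = n₀ / (1 + (n₀−1)/N) = 552 / (1 + 551/675) = 552 / 1.8163 ≈ 303.92.
Rounding up, n = 304.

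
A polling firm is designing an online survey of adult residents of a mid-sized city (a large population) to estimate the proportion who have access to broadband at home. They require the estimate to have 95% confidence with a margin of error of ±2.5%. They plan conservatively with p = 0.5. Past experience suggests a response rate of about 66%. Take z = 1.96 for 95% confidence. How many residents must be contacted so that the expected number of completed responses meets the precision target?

Completed interviews needed: n₀ = 1.96² × 0.2500 / 0.025² ≈ 1536.64 → 1537.
At a 66% response rate, contacts needed = 1537 / 0.66 ≈ 2328.79 → 2329.

2329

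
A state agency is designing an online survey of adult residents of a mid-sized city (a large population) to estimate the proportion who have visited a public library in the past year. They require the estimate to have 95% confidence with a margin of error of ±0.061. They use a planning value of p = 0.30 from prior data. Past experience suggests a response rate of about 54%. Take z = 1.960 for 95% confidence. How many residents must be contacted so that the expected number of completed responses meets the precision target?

Completed interviews needed: n₀ = 1.960² × 0.2100 / 0.061² ≈ 216.81 → 217.
At a 54% response rate, contacts needed = 217 / 0.54 ≈ 401.85 → 402.

402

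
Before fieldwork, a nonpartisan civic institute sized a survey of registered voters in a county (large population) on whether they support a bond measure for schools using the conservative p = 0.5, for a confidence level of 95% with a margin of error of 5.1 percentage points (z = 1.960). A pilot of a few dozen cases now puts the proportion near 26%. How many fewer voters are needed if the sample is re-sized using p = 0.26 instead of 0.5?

Conservative (p = 0.5): n = 1.960² × 0.25 / 0.051² ≈ 369.24 → 370.
Using p = 0.26: p(1−p) = 0.1924, so n = 1.960² × 0.1924 / 0.051² ≈ 284.17 → 285.
Reduction: 370 − 285 = 85.

85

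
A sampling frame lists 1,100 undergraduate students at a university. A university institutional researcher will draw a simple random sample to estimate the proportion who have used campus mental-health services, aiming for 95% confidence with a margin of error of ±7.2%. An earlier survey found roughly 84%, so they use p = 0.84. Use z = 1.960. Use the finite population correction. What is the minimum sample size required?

Unadjusted: n₀ = 1.960² × 0.84 × 0.16 / 0.072² ≈ 99.60, so n₀ = 100.
Finite population correction with N = 1,100: n = n₀ / (1 + (n₀−1)/N) = 100 / (1 + 99/1100) = 100 / 1.0900 ≈ 91.74.
Rounding up, n = 92.

92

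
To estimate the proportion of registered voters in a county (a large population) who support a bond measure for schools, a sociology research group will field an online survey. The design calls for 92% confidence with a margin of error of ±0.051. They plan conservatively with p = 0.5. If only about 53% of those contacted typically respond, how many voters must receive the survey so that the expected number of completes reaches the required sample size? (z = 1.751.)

557

Completed interviews needed: n₀ = 1.751² × 0.2500 / 0.051² ≈ 294.69 → 295.
At a 53% response rate, contacts needed = 295 / 0.53 ≈ 556.60 → 557.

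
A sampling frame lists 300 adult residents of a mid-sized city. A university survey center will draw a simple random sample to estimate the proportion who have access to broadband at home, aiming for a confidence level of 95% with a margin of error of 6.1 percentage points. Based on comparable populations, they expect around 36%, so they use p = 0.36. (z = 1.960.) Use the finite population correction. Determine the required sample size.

Unadjusted: n₀ = 1.960² × 0.36 × 0.64 / 0.061² ≈ 237.87, so n₀ = 238.
Finite population correction with N = 300: n = n₀ / (1 + (n₀−1)/N) = 238 / (1 + 237/300) = 238 / 1.7900 ≈ 132.96.
Rounding up, n = 133.

133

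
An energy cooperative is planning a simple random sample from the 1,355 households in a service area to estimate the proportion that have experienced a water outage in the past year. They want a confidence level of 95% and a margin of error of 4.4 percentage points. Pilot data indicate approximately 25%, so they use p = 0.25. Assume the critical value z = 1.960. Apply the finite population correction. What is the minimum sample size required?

293

Unadjusted: n₀ = 1.960² × 0.25 × 0.75 / 0.044² ≈ 372.06, so n₀ = 373.
Finite population correction with N = 1,355: n = n₀ / (1 + (n₀−1)/N) = 373 / (1 + 372/1355) = 373 / 1.2745 ≈ 292.65.
Rounding up, n = 293.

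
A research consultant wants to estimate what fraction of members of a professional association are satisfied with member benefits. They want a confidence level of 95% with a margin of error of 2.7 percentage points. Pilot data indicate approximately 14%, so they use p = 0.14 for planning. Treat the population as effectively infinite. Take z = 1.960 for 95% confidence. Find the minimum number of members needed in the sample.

With p = 0.14, p(1−p) = 0.1204.
n = z²·p(1−p)/E² = 1.960² × 0.1204 / 0.027² = 3.8416 × 0.1204 / 0.000729 ≈ 634.47.
Rounding up gives n = 635.

635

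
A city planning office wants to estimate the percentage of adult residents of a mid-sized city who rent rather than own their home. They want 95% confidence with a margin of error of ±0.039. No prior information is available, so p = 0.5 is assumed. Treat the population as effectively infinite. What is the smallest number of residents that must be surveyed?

632

For 95% confidence, z = 1.960.
With p = 0.5, p(1−p) = 0.25.
n = z²·p(1−p)/E² = 1.960² × 0.2500 / 0.039² = 3.8416 × 0.2500 / 0.001521 ≈ 631.43.
Rounding up gives n = 632.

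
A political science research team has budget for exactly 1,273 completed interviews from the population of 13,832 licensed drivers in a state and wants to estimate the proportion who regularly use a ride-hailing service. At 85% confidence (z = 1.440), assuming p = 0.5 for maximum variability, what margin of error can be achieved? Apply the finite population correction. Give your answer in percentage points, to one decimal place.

1.9

Finite-population factor: (N−n)/(N−1) = (13832−1273)/(13832−1) = 0.9080.
SE(p̂) = √[p(1−p)/n · (N−n)/(N−1)] = √[0.2500/1273 × 0.9080] = 0.01335.
E = z × SE = 1.440 × 0.01335 = 0.01923 ≈ 1.9 percentage points.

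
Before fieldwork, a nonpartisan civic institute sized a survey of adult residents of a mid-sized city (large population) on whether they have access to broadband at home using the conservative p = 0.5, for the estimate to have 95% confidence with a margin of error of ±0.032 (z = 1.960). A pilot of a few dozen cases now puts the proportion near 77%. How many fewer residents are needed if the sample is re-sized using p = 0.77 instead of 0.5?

273

Conservative (p = 0.5): n = 1.960² × 0.25 / 0.032² ≈ 937.89 → 938.
Using p = 0.77: p(1−p) = 0.1771, so n = 1.960² × 0.1771 / 0.032² ≈ 664.40 → 665.
Reduction: 938 − 665 = 273.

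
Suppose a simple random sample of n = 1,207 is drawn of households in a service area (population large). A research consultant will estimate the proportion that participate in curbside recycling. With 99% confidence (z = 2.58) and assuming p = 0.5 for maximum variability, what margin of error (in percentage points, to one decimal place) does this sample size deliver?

SE(p̂) = √[p(1−p)/n] = √[0.2500/1207] = 0.01439.
E = z × SE = 2.58 × 0.01439 = 0.03713, or 3.7 percentage points.

3.7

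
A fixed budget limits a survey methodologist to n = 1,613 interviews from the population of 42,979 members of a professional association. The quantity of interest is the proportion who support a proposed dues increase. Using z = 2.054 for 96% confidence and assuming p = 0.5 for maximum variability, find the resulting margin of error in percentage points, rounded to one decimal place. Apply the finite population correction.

2.5

Finite-population factor: (N−n)/(N−1) = (42979−1613)/(42979−1) = 0.9625.
SE(p̂) = √[p(1−p)/n · (N−n)/(N−1)] = √[0.2500/1613 × 0.9625] = 0.01221.
E = z × SE = 2.054 × 0.01221 = 0.02509 ≈ 2.5 percentage points.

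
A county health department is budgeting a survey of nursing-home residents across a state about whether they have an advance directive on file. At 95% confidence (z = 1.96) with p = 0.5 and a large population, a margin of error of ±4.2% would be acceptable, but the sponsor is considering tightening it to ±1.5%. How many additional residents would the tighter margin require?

3724

At ±4.2%: n = 1.96² × 0.2500 / 0.042² ≈ 544.44 → 545.
At ±1.5%: n = 1.96² × 0.2500 / 0.015² ≈ 4268.44 → 4269.
Additional respondents: 4269 − 545 = 3724.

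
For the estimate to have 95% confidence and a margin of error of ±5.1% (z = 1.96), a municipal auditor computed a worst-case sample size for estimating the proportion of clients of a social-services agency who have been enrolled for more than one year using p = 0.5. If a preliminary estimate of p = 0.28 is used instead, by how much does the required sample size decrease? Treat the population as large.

72

Conservative (p = 0.5): n = 1.96² × 0.25 / 0.051² ≈ 369.24 → 370.
Using p = 0.28: p(1−p) = 0.2016, so n = 1.96² × 0.2016 / 0.051² ≈ 297.76 → 298.
Reduction: 370 − 298 = 72.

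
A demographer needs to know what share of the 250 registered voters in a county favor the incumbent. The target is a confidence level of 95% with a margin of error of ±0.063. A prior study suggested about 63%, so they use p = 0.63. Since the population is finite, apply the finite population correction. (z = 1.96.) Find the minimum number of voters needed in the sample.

Unadjusted: n₀ = 1.96² × 0.63 × 0.37 / 0.063² ≈ 225.62, so n₀ = 226.
Finite population correction with N = 250: n = n₀ / (1 + (n₀−1)/N) = 226 / (1 + 225/250) = 226 / 1.9000 ≈ 118.95.
Rounding up, n = 119.

119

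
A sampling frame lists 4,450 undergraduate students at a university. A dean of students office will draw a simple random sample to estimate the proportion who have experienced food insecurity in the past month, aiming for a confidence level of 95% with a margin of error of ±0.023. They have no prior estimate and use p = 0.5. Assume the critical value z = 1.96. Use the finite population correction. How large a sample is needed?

Unadjusted: n₀ = 1.96² × 0.50 × 0.50 / 0.023² ≈ 1815.50, so n₀ = 1816.
Finite population correction with N = 4,450: n = n₀ / (1 + (n₀−1)/N) = 1816 / (1 + 1815/4450) = 1816 / 1.4079 ≈ 1289.90.
Rounding up, n = 1290.

1290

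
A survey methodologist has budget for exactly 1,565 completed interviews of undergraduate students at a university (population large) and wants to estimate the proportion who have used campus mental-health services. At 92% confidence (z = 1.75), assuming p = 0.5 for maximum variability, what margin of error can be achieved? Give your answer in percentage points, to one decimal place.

2.2

SE(p̂) = √[p(1−p)/n] = √[0.2500/1565] = 0.01264.
E = z × SE = 1.75 × 0.01264 = 0.02212, or 2.2 percentage points.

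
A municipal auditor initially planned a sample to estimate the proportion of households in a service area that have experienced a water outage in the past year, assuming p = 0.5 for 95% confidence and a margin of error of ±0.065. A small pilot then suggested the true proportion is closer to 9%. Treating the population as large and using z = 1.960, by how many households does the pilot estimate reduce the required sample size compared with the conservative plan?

Conservative (p = 0.5): n = 1.960² × 0.25 / 0.065² ≈ 227.31 → 228.
Using p = 0.09: p(1−p) = 0.0819, so n = 1.960² × 0.0819 / 0.065² ≈ 74.47 → 75.
Reduction: 228 − 75 = 153.

153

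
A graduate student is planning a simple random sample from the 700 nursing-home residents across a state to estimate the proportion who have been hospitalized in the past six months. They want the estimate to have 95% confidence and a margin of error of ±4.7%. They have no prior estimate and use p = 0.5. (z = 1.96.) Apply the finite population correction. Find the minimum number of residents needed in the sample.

269

Unadjusted: n₀ = 1.96² × 0.50 × 0.50 / 0.047² ≈ 434.77, so n₀ = 435.
Finite population correction with N = 700: n = n₀ / (1 + (n₀−1)/N) = 435 / (1 + 434/700) = 435 / 1.6200 ≈ 268.52.
Rounding up, n = 269.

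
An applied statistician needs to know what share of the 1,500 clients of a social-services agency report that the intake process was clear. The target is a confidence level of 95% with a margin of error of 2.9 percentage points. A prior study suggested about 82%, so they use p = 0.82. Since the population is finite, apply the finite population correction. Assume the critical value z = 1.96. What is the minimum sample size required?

Unadjusted: n₀ = 1.96² × 0.82 × 0.18 / 0.029² ≈ 674.22, so n₀ = 675.
Finite population correction with N = 1,500: n = n₀ / (1 + (n₀−1)/N) = 675 / (1 + 674/1500) = 675 / 1.4493 ≈ 465.73.
Rounding up, n = 466.

466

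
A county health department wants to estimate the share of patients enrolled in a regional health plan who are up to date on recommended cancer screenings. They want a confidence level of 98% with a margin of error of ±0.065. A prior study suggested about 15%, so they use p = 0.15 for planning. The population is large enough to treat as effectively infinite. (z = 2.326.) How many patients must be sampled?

With p = 0.15, p(1−p) = 0.1275.
n = z²·p(1−p)/E² = 2.326² × 0.1275 / 0.065² = 5.4103 × 0.1275 / 0.004225 ≈ 163.27.
Rounding up gives n = 164.

164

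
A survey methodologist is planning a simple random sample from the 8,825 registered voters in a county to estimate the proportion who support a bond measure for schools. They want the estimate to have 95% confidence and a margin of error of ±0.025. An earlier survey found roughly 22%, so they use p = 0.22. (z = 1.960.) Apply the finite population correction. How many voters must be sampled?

943

Unadjusted: n₀ = 1.960² × 0.22 × 0.78 / 0.025² ≈ 1054.75, so n₀ = 1055.
Finite population correction with N = 8,825: n = n₀ / (1 + (n₀−1)/N) = 1055 / (1 + 1054/8825) = 1055 / 1.1194 ≈ 942.44.
Rounding up, n = 943.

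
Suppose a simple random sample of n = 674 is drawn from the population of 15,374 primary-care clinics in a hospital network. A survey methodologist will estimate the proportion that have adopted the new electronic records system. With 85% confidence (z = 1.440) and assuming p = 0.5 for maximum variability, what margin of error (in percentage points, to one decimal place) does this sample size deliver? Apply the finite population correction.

Finite-population factor: (N−n)/(N−1) = (15374−674)/(15374−1) = 0.9562.
SE(p̂) = √[p(1−p)/n · (N−n)/(N−1)] = √[0.2500/674 × 0.9562] = 0.01883.
E = z × SE = 1.440 × 0.01883 = 0.02712 ≈ 2.7 percentage points.

2.7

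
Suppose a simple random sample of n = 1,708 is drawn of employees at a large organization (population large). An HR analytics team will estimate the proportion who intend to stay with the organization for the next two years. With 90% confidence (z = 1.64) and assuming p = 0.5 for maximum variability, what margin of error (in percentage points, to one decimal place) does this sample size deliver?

SE(p̂) = √[p(1−p)/n] = √[0.2500/1708] = 0.01210.
E = z × SE = 1.64 × 0.01210 = 0.01984, or 2.0 percentage points.

2.0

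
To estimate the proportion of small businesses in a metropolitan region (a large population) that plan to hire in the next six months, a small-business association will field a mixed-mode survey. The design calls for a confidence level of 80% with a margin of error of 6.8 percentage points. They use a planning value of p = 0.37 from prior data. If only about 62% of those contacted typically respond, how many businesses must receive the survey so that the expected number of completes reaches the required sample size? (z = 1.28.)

134

Completed interviews needed: n₀ = 1.28² × 0.2331 / 0.068² ≈ 82.59 → 83.
At a 62% response rate, contacts needed = 83 / 0.62 ≈ 133.87 → 134.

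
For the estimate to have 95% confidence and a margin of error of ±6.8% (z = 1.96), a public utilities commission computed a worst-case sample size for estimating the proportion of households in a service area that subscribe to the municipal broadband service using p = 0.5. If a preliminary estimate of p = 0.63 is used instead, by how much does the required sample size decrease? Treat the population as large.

14

Conservative (p = 0.5): n = 1.96² × 0.25 / 0.068² ≈ 207.70 → 208.
Using p = 0.63: p(1−p) = 0.2331, so n = 1.96² × 0.2331 / 0.068² ≈ 193.66 → 194.
Reduction: 208 − 194 = 14.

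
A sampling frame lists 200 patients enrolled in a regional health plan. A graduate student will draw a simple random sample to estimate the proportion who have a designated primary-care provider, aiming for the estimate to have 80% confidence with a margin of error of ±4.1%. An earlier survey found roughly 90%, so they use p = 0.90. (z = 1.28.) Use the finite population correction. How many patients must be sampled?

Unadjusted: n₀ = 1.28² × 0.90 × 0.10 / 0.041² ≈ 87.72, so n₀ = 88.
Finite population correction with N = 200: n = n₀ / (1 + (n₀−1)/N) = 88 / (1 + 87/200) = 88 / 1.4350 ≈ 61.32.
Rounding up, n = 62.

62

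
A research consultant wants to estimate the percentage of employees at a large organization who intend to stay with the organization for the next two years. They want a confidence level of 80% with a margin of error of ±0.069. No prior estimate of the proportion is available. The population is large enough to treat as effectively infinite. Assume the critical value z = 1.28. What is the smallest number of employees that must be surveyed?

With no prior estimate, use p = 0.5, giving p(1−p) = 0.25.
n = z²·p(1−p)/E² = 1.28² × 0.2500 / 0.069² = 1.6384 × 0.2500 / 0.004761 ≈ 86.03.
Rounding up gives n = 87.

87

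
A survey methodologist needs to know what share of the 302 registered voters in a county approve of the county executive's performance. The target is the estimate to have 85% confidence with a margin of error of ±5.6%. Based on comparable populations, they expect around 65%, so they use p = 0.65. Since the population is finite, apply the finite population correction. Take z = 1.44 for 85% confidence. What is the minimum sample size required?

101

Unadjusted: n₀ = 1.44² × 0.65 × 0.35 / 0.056² ≈ 150.43, so n₀ = 151.
Finite population correction with N = 302: n = n₀ / (1 + (n₀−1)/N) = 151 / (1 + 150/302) = 151 / 1.4967 ≈ 100.89.
Rounding up, n = 101.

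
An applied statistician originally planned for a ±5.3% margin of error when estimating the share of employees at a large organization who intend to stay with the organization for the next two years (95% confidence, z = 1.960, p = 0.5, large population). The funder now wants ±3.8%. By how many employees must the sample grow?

At ±5.3%: n = 1.960² × 0.2500 / 0.053² ≈ 341.90 → 342.
At ±3.8%: n = 1.960² × 0.2500 / 0.038² ≈ 665.10 → 666.
Additional respondents: 666 − 342 = 324.

324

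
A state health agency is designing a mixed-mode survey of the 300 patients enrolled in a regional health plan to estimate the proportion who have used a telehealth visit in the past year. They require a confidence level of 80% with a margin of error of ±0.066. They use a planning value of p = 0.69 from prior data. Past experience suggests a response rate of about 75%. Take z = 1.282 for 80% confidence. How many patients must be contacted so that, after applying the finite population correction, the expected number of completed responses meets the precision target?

86

Completed interviews needed (unadjusted): n₀ = 1.282² × 0.2139 / 0.066² ≈ 80.70 → 81.
FPC for N = 300: n = 81 / (1 + 80/300) = 81 / 1.2667 ≈ 63.95 → 64.
At a 75% response rate, contacts needed = 64 / 0.75 ≈ 85.33 → 86.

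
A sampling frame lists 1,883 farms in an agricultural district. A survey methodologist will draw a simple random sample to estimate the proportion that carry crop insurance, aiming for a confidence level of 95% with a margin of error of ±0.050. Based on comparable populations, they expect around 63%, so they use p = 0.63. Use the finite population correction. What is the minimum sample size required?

For 95% confidence, z = 1.960.
Unadjusted: n₀ = 1.960² × 0.63 × 0.37 / 0.050² ≈ 358.19, so n₀ = 359.
Finite population correction with N = 1,883: n = n₀ / (1 + (n₀−1)/N) = 359 / (1 + 358/1883) = 359 / 1.1901 ≈ 301.65.
Rounding up, n = 302.

302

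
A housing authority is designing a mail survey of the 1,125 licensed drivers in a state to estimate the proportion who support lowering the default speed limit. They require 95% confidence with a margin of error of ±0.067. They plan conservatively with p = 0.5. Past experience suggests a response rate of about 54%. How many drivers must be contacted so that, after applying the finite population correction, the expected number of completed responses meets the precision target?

For 95% confidence, z = 1.96.
Completed interviews needed (unadjusted): n₀ = 1.96² × 0.2500 / 0.067² ≈ 213.95 → 214.
FPC for N = 1,125: n = 214 / (1 + 213/1125) = 214 / 1.1893 ≈ 179.93 → 180.
At a 54% response rate, contacts needed = 180 / 0.54 ≈ 333.33 → 334.

334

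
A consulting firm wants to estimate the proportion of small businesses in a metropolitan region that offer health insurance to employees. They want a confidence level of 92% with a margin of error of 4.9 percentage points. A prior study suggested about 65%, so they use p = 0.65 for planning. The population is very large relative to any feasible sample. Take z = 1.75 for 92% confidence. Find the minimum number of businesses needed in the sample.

With p = 0.65, p(1−p) = 0.2275.
n = z²·p(1−p)/E² = 1.75² × 0.2275 / 0.049² = 3.0625 × 0.2275 / 0.002401 ≈ 290.18.
Rounding up gives n = 291.

291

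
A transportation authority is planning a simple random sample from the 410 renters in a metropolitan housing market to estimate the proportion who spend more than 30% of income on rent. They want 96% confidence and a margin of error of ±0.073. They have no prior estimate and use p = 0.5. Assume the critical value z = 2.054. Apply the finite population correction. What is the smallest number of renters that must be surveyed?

Unadjusted: n₀ = 2.054² × 0.50 × 0.50 / 0.073² ≈ 197.92, so n₀ = 198.
Finite population correction with N = 410: n = n₀ / (1 + (n₀−1)/N) = 198 / (1 + 197/410) = 198 / 1.4805 ≈ 133.74.
Rounding up, n = 134.

134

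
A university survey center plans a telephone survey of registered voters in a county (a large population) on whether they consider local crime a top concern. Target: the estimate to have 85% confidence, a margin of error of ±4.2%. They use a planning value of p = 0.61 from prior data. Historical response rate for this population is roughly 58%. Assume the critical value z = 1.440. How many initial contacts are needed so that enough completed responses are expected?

483

Completed interviews needed: n₀ = 1.440² × 0.2379 / 0.042² ≈ 279.65 → 280.
At a 58% response rate, contacts needed = 280 / 0.58 ≈ 482.76 → 483.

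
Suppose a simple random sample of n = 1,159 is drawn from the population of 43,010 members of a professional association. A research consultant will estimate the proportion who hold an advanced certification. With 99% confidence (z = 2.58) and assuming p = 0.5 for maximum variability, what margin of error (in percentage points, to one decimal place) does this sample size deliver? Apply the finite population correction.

3.7

Finite-population factor: (N−n)/(N−1) = (43010−1159)/(43010−1) = 0.9731.
SE(p̂) = √[p(1−p)/n · (N−n)/(N−1)] = √[0.2500/1159 × 0.9731] = 0.01449.
E = z × SE = 2.58 × 0.01449 = 0.03738 ≈ 3.7 percentage points.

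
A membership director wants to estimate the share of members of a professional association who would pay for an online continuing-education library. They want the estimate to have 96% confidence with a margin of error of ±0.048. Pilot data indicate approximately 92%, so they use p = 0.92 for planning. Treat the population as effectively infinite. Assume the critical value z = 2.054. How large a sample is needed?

With p = 0.92, p(1−p) = 0.0736.
n = z²·p(1−p)/E² = 2.054² × 0.0736 / 0.048² = 4.2189 × 0.0736 / 0.002304 ≈ 134.77.
Rounding up gives n = 135.

135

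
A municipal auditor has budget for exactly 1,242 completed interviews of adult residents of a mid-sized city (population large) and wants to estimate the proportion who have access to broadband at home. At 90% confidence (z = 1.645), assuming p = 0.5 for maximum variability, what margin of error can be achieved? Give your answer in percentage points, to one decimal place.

SE(p̂) = √[p(1−p)/n] = √[0.2500/1242] = 0.01419.
E = z × SE = 1.645 × 0.01419 = 0.02334, or 2.3 percentage points.

2.3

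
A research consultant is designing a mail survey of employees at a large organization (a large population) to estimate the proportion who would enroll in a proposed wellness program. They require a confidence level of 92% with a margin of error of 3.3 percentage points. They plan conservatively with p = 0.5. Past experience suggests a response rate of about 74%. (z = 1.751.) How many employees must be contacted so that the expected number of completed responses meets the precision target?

Completed interviews needed: n₀ = 1.751² × 0.2500 / 0.033² ≈ 703.86 → 704.
At a 74% response rate, contacts needed = 704 / 0.74 ≈ 951.35 → 952.

952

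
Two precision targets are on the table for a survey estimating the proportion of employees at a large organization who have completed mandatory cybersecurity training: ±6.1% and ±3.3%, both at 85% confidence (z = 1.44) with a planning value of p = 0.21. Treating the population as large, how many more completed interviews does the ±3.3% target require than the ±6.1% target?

223

At ±6.1%: n = 1.44² × 0.1659 / 0.061² ≈ 92.45 → 93.
At ±3.3%: n = 1.44² × 0.1659 / 0.033² ≈ 315.90 → 316.
Additional respondents: 316 − 93 = 223.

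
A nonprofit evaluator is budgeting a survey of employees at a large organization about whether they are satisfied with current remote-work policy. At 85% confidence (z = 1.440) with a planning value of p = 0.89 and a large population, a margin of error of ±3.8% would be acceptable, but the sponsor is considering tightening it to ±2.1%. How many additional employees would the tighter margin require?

320

At ±3.8%: n = 1.440² × 0.0979 / 0.038² ≈ 140.59 → 141.
At ±2.1%: n = 1.440² × 0.0979 / 0.021² ≈ 460.33 → 461.
Additional respondents: 461 − 141 = 320.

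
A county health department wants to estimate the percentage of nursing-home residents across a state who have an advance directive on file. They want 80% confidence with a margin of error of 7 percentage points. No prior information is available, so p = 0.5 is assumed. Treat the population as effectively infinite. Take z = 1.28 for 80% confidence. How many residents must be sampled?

With p = 0.5, p(1−p) = 0.25.
n = z²·p(1−p)/E² = 1.28² × 0.2500 / 0.070² = 1.6384 × 0.2500 / 0.004900 ≈ 83.59.
Rounding up gives n = 84.

84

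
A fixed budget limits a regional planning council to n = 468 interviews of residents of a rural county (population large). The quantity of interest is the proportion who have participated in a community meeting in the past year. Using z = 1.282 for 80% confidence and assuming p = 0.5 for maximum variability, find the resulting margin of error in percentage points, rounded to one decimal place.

SE(p̂) = √[p(1−p)/n] = √[0.2500/468] = 0.02311.
E = z × SE = 1.282 × 0.02311 = 0.02963, or 3.0 percentage points.

3.0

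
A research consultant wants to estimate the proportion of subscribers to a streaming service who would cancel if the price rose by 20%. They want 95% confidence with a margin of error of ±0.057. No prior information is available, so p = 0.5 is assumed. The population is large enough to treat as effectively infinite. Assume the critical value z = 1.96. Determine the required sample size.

With p = 0.5, p(1−p) = 0.25.
n = z²·p(1−p)/E² = 1.96² × 0.2500 / 0.057² = 3.8416 × 0.2500 / 0.003249 ≈ 295.60.
Rounding up gives n = 296.

296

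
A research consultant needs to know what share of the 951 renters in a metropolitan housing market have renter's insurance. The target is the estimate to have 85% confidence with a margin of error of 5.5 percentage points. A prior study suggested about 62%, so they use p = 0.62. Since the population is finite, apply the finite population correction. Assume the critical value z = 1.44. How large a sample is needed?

Unadjusted: n₀ = 1.44² × 0.62 × 0.38 / 0.055² ≈ 161.50, so n₀ = 162.
Finite population correction with N = 951: n = n₀ / (1 + (n₀−1)/N) = 162 / (1 + 161/951) = 162 / 1.1693 ≈ 138.54.
Rounding up, n = 139.

139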